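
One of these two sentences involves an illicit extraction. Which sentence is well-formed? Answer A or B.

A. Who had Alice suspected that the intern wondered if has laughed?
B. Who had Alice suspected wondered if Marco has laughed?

B

In A, the wh-phrase is extracted from inside a wh-island (introduced by "if"), which blocks movement.
In B, the extraction path crosses only that-complement boundaries, which are transparent.
So B is grammatical.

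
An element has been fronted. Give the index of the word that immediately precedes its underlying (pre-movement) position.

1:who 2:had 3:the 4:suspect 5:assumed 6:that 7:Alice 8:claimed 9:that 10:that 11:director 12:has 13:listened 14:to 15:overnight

The displaced element is "who" (word 1).
It is linked across 2 clause boundaries (that → that).
It functions as the object of the preposition "to" of "listened", so the gap sits immediately after word 14 ("to").
Base order: The suspect had assumed that Alice claimed that that director has listened to who overnight.

14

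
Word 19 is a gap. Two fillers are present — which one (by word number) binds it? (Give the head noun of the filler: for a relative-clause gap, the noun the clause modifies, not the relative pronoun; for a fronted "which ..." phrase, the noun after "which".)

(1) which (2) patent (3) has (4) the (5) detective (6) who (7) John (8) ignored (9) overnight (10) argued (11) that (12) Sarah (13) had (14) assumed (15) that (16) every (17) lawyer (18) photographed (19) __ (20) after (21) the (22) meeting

The marked gap is the direct object of "photographed".
Its filler is the fronted wh-phrase "which patent", at word 2.
(The other dependency links word 5 to a gap after word 8.)

2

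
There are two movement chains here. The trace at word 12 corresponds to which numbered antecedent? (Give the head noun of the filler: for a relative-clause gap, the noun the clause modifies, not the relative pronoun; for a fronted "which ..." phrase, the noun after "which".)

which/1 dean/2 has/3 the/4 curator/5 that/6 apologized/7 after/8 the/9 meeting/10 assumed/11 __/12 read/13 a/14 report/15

The marked gap is the subject of "read".
Its filler is the fronted wh-phrase "which dean", at word 2.
(The other dependency links word 5 to a gap after word 6.)

2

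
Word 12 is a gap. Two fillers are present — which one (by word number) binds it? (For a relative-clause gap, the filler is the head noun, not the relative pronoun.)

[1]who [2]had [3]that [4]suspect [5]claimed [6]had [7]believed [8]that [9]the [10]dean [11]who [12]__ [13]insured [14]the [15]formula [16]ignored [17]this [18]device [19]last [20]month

The marked gap is inside the relative clause, the subject of "insured".
Its filler is the head noun "dean" (via "who"), at word 10.
(The other dependency links word 1 to a gap after word 5.)

10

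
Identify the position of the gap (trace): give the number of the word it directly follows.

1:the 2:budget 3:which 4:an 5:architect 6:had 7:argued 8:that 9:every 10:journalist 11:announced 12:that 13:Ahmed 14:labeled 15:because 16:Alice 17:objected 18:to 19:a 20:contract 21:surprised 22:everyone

14

The displaced element is "the budget" (word 2).
It is linked across 2 clause boundaries (that → that).
It functions as the direct object of "labeled", so the gap sits immediately after word 14 ("labeled").
Base order: An architect had argued that every journalist announced that Ahmed labeled the budget because Alice objected to a contract.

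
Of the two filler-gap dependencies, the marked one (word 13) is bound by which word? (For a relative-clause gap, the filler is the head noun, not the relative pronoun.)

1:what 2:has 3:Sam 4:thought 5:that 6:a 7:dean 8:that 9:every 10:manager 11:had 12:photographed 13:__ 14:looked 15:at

The marked gap is inside the relative clause, the direct object of "photographed".
Its filler is the head noun "dean" (via "that"), at word 7.
(The other dependency links word 1 to a gap after word 15.)

7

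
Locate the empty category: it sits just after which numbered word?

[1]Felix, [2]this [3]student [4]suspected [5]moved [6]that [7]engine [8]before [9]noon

4

The displaced element is "Felix" (word 1).
It is linked across 1 clause boundary (Ø).
It functions as the subject of "moved", so the gap sits immediately after word 4 ("suspected").
Base order: This student suspected that Felix moved that engine before noon.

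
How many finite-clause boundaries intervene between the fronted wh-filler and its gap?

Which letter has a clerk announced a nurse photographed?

1

"which letter" is extracted from the object of "photographed".
Boundaries crossed, outermost first: [Ø] — 1 in total.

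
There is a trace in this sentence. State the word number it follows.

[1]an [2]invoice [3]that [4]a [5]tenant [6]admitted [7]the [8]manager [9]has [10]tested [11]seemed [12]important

10

The displaced element is "an invoice" (word 2).
It is linked across 1 clause boundary (Ø).
It functions as the direct object of "tested", so the gap sits immediately after word 10 ("tested").
Base order: A tenant admitted the manager has tested an invoice.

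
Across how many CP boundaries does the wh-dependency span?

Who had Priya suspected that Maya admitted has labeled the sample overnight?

2

"who" is extracted from the subject of "labeled".
Boundaries crossed, outermost first: [that], [Ø] — 2 in total.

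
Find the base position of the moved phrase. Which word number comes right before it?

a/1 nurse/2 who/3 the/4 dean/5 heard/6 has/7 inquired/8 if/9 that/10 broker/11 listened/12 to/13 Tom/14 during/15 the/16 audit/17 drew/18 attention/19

6

The displaced element is "a nurse" (word 2).
It is linked across 1 clause boundary (Ø).
It functions as the subject of "inquired", so the gap sits immediately after word 6 ("heard").
Base order: The dean heard that a nurse has inquired if that broker listened to Tom during the audit.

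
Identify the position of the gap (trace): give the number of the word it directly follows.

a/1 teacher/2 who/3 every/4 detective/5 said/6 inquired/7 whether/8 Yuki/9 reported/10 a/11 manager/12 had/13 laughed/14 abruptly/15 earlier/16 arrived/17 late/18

6

The displaced element is "a teacher" (word 2).
It is linked across 1 clause boundary (Ø).
It functions as the subject of "inquired", so the gap sits immediately after word 6 ("said").
Base order: Every detective said a teacher inquired whether Yuki reported a manager had laughed abruptly earlier.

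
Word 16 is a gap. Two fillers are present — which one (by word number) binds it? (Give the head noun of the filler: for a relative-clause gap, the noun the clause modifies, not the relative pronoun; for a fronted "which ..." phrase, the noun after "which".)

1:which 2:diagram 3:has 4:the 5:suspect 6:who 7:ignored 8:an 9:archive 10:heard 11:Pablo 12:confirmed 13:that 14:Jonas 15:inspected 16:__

2

The marked gap is the direct object of "inspected".
Its filler is the fronted wh-phrase "which diagram", at word 2.
(The other dependency links word 5 to a gap after word 6.)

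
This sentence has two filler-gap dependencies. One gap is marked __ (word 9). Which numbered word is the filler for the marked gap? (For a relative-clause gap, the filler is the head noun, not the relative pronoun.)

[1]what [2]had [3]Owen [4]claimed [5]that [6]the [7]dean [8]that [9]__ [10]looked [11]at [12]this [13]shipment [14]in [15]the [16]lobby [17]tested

The marked gap is inside the relative clause, the subject of "looked".
Its filler is the head noun "dean" (via "that"), at word 7.
(The other dependency links word 1 to a gap after word 17.)

7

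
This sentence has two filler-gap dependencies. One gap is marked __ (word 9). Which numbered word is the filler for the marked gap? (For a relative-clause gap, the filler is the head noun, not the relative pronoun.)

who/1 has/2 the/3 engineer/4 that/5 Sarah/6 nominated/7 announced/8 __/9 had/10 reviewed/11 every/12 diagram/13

1

The marked gap is the subject of "reviewed".
Its filler is the fronted wh-phrase "who", at word 1.
(The other dependency links word 4 to a gap after word 7.)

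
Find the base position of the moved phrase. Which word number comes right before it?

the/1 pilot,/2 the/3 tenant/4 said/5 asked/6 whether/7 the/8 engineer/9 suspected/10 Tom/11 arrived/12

The displaced element is "the pilot" (word 2).
It is linked across 1 clause boundary (Ø).
It functions as the subject of "asked", so the gap sits immediately after word 5 ("said").
Base order: The tenant said that the pilot asked whether the engineer suspected Tom arrived.

5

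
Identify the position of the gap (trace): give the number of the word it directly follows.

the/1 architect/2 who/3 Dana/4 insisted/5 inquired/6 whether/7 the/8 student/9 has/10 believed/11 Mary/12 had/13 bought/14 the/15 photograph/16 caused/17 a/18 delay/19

5

The displaced element is "the architect" (word 2).
It is linked across 1 clause boundary (Ø).
It functions as the subject of "inquired", so the gap sits immediately after word 5 ("insisted").
Base order: Dana insisted that the architect inquired whether the student has believed Mary had bought the photograph.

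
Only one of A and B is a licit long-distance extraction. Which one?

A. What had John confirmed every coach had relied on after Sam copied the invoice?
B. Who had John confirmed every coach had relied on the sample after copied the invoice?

A

In B, the wh-phrase is extracted from inside an adjunct island (introduced by "after"), which blocks movement.
In A, the extraction path crosses only that-complement boundaries, which are transparent.
So A is grammatical.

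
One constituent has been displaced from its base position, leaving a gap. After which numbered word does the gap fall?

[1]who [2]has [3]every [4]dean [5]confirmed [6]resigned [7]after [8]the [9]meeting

The displaced element is "who" (word 1).
It is linked across 1 clause boundary (Ø).
It functions as the subject of "resigned", so the gap sits immediately after word 5 ("confirmed").
Base order: Every dean has confirmed who resigned after the meeting.

5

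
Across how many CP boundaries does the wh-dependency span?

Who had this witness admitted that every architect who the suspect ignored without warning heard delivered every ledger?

"who" is extracted from the subject of "delivered".
Boundaries crossed, outermost first: [that], [Ø] — 2 in total.

2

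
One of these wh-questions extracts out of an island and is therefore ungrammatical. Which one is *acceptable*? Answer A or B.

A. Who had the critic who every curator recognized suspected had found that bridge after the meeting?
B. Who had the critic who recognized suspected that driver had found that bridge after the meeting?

In B, the wh-phrase is extracted from inside a complex-NP island (relative clause) (introduced by "who"), which blocks movement.
In A, the extraction path crosses only that-complement boundaries, which are transparent.
So A is grammatical.

A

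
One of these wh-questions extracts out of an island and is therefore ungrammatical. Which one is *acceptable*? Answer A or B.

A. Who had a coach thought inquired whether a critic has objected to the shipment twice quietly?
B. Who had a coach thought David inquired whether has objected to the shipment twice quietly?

In B, the wh-phrase is extracted from inside a wh-island (introduced by "whether"), which blocks movement.
In A, the extraction path crosses only that-complement boundaries, which are transparent.
So A is grammatical.

A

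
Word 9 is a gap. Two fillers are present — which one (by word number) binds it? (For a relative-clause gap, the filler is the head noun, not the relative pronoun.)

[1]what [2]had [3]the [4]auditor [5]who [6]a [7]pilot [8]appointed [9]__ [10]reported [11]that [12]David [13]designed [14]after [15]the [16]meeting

The marked gap is inside the relative clause, the direct object of "appointed".
Its filler is the head noun "auditor" (via "who"), at word 4.
(The other dependency links word 1 to a gap after word 13.)

4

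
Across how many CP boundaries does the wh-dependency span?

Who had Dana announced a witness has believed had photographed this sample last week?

"who" is extracted from the subject of "photographed".
Boundaries crossed, outermost first: [Ø], [Ø] — 2 in total.

2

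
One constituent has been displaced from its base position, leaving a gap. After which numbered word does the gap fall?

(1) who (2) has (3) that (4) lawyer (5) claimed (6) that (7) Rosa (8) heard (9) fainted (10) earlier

The displaced element is "who" (word 1).
It is linked across 2 clause boundaries (that → Ø).
It functions as the subject of "fainted", so the gap sits immediately after word 8 ("heard").
Base order: That lawyer has claimed that Rosa heard that who fainted earlier.

8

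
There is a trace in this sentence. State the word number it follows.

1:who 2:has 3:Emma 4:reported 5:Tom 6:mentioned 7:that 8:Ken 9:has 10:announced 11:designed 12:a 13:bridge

10

The displaced element is "who" (word 1).
It is linked across 3 clause boundaries (Ø → that → Ø).
It functions as the subject of "designed", so the gap sits immediately after word 10 ("announced").
Base order: Emma has reported Tom mentioned that Ken has announced who designed a bridge.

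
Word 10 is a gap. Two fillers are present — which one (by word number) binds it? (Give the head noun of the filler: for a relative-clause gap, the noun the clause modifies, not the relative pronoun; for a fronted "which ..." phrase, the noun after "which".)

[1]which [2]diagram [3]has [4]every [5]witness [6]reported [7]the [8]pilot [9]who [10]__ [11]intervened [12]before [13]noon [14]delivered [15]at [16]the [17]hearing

8

The marked gap is inside the relative clause, the subject of "intervened".
Its filler is the head noun "pilot" (via "who"), at word 8.
(The other dependency links word 2 to a gap after word 14.)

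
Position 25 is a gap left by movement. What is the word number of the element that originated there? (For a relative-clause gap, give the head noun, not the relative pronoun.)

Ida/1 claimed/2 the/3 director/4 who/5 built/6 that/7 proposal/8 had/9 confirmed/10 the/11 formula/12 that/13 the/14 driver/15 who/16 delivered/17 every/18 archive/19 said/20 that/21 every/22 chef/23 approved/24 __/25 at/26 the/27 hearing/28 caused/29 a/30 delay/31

12

The gap at 25 is the object of "approved", inside a relative clause.
The relative pronoun is "that" (word 13); it is bound by the head noun immediately before it.
Its filler is the head noun "formula", at word 12.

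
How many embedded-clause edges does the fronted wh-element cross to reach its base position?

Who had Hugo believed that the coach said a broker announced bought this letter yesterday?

"who" is extracted from the subject of "bought".
Boundaries crossed, outermost first: [that], [Ø], [Ø] — 3 in total.

3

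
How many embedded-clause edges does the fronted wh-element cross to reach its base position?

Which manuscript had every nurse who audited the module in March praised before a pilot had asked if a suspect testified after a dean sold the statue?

0

"which manuscript" originates inside the matrix clause — no clause boundary is crossed.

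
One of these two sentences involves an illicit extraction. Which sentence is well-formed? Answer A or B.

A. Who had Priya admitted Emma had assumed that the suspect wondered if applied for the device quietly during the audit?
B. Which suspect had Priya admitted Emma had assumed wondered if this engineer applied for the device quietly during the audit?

B

In A, the wh-phrase is extracted from inside a wh-island (introduced by "if"), which blocks movement.
In B, the extraction path crosses only that-complement boundaries, which are transparent.
So B is grammatical.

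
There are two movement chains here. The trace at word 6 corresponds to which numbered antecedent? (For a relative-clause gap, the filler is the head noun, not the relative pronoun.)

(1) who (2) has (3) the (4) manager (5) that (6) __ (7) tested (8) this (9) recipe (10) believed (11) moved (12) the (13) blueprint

4

The marked gap is inside the relative clause, the subject of "tested".
Its filler is the head noun "manager" (via "that"), at word 4.
(The other dependency links word 1 to a gap after word 10.)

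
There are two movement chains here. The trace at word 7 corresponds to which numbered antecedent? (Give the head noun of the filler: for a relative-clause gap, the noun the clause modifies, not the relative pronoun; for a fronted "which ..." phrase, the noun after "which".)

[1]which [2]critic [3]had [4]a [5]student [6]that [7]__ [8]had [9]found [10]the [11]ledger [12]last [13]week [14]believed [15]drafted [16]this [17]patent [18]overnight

The marked gap is inside the relative clause, the subject of "found".
Its filler is the head noun "student" (via "that"), at word 5.
(The other dependency links word 2 to a gap after word 14.)

5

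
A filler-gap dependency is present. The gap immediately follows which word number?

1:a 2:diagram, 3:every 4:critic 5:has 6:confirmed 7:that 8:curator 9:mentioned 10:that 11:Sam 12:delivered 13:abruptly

12

The displaced element is "a diagram" (word 2).
It is linked across 2 clause boundaries (Ø → that).
It functions as the direct object of "delivered", so the gap sits immediately after word 12 ("delivered").
Base order: Every critic has confirmed that curator mentioned that Sam delivered a diagram abruptly.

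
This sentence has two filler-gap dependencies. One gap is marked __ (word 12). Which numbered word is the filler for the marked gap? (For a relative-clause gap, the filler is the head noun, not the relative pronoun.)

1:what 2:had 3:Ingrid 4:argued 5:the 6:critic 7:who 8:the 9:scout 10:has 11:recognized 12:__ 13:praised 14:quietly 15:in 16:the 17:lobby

6

The marked gap is inside the relative clause, the direct object of "recognized".
Its filler is the head noun "critic" (via "who"), at word 6.
(The other dependency links word 1 to a gap after word 13.)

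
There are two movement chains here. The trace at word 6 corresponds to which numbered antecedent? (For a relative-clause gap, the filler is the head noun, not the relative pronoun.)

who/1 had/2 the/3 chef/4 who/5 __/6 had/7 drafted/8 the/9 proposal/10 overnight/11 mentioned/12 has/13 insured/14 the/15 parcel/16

The marked gap is inside the relative clause, the subject of "drafted".
Its filler is the head noun "chef" (via "who"), at word 4.
(The other dependency links word 1 to a gap after word 12.)

4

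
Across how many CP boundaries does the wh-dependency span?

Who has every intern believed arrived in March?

1

"who" is extracted from the subject of "arrived".
Boundaries crossed, outermost first: [Ø] — 1 in total.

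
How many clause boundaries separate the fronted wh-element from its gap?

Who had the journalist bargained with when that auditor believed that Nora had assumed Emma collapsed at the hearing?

"who" originates inside the matrix clause — no clause boundary is crossed.

0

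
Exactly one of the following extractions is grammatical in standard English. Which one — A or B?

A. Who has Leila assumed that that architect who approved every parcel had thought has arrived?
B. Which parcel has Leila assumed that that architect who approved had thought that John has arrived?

A

In B, the wh-phrase is extracted from inside a complex-NP island (relative clause) (introduced by "who"), which blocks movement.
In A, the extraction path crosses only that-complement boundaries, which are transparent.
So A is grammatical.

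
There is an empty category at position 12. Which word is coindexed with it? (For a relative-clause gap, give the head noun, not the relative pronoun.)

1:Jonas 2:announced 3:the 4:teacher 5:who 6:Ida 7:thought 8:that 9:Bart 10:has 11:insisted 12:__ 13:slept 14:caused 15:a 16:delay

The gap at 12 is the subject of "slept", inside a relative clause.
The relative pronoun is "who" (word 5); it is bound by the head noun immediately before it.
Its filler is the head noun "teacher", at word 4.

4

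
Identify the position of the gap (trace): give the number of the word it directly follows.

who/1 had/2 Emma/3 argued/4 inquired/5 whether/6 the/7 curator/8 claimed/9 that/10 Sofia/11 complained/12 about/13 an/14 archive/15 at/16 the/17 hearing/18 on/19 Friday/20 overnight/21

4

The displaced element is "who" (word 1).
It is linked across 1 clause boundary (Ø).
It functions as the subject of "inquired", so the gap sits immediately after word 4 ("argued").
Base order: Emma had argued that who inquired whether the curator claimed that Sofia complained about an archive at the hearing on Friday overnight.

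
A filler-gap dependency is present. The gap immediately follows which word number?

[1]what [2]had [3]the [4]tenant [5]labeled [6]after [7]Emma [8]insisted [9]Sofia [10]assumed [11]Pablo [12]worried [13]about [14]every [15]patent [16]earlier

The displaced element is "what" (word 1).
It functions as the direct object of "labeled", so the gap sits immediately after word 5 ("labeled").
Base order: The tenant had labeled what after Emma insisted Sofia assumed Pablo worried about every patent earlier.

5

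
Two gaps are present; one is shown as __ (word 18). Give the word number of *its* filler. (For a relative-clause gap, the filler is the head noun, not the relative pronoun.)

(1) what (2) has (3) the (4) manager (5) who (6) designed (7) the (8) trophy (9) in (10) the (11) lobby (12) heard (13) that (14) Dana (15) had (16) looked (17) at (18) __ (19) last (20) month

The marked gap is the object of the preposition "at" of "looked".
Its filler is the fronted wh-phrase "what", at word 1.
(The other dependency links word 4 to a gap after word 5.)

1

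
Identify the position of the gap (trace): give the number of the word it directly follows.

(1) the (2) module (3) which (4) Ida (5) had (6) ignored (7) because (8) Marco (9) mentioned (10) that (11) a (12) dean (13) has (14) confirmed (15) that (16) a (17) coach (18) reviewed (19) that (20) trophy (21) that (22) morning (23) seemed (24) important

6

The displaced element is "the module" (word 2).
It functions as the direct object of "ignored", so the gap sits immediately after word 6 ("ignored").
Base order: Ida had ignored the module because Marco mentioned that a dean has confirmed that a coach reviewed that trophy that morning.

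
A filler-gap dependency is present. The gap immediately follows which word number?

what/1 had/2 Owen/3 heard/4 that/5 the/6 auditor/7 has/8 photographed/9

9

The displaced element is "what" (word 1).
It is linked across 1 clause boundary (that).
It functions as the direct object of "photographed", so the gap sits immediately after word 9 ("photographed").
Base order: Owen had heard that the auditor has photographed what.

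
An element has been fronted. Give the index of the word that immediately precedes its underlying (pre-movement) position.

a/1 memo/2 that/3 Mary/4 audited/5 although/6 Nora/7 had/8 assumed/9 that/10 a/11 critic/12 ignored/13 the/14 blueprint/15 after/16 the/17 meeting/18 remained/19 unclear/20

5

The displaced element is "a memo" (word 2).
It functions as the direct object of "audited", so the gap sits immediately after word 5 ("audited").
Base order: Mary audited a memo although Nora had assumed that a critic ignored the blueprint after the meeting.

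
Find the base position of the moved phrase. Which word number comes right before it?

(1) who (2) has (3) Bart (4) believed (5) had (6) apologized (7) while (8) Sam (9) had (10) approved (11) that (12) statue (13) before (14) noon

4

The displaced element is "who" (word 1).
It is linked across 1 clause boundary (Ø).
It functions as the subject of "apologized", so the gap sits immediately after word 4 ("believed").
Base order: Bart has believed that who had apologized while Sam had approved that statue before noon.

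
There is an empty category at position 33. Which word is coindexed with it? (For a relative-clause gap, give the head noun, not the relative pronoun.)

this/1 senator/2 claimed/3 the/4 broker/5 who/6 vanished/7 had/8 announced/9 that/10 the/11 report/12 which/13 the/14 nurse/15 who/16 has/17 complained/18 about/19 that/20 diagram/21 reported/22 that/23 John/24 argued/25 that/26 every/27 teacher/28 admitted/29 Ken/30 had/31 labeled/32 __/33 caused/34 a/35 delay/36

The gap at 33 is the object of "labeled", inside a relative clause.
The relative pronoun is "which" (word 13); it is bound by the head noun immediately before it.
Its filler is the head noun "report", at word 12.

12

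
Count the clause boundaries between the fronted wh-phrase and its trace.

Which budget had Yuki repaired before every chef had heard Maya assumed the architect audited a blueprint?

"which budget" originates inside the matrix clause — no clause boundary is crossed.

0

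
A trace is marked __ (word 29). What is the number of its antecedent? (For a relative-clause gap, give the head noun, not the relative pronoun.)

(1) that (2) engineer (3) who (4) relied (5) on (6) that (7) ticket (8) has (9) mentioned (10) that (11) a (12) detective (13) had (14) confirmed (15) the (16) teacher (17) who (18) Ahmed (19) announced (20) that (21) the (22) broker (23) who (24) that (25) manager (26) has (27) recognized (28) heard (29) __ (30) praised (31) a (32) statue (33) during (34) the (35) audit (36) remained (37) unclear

The gap at 29 is the subject of "praised", inside a relative clause.
The relative pronoun is "who" (word 17); it is bound by the head noun immediately before it.
Its filler is the head noun "teacher", at word 16.

16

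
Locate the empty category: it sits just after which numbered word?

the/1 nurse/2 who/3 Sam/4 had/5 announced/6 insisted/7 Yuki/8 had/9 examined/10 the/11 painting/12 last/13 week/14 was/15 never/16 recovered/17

6

The displaced element is "the nurse" (word 2).
It is linked across 1 clause boundary (Ø).
It functions as the subject of "insisted", so the gap sits immediately after word 6 ("announced").
Base order: Sam had announced that the nurse insisted Yuki had examined the painting last week.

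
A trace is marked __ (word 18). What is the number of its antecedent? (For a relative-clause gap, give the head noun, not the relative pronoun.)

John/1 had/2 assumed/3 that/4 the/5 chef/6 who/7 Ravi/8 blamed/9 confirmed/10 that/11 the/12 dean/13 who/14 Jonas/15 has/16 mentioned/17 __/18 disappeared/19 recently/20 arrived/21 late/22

13

The gap at 18 is the subject of "disappeared", inside a relative clause.
The relative pronoun is "who" (word 14); it is bound by the head noun immediately before it.
Its filler is the head noun "dean", at word 13.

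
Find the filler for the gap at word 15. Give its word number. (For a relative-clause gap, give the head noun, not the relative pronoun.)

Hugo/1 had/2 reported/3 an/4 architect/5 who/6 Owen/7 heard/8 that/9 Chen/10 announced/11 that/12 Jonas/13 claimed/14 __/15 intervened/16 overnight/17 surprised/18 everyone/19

5

The gap at 15 is the subject of "intervened", inside a relative clause.
The relative pronoun is "who" (word 6); it is bound by the head noun immediately before it.
Its filler is the head noun "architect", at word 5.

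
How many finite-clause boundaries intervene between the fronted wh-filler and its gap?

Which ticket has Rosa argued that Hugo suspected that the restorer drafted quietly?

2

"which ticket" is extracted from the object of "drafted".
Boundaries crossed, outermost first: [that], [that] — 2 in total.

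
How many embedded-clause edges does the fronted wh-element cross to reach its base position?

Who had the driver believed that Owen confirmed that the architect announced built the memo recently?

3

"who" is extracted from the subject of "built".
Boundaries crossed, outermost first: [that], [that], [Ø] — 3 in total.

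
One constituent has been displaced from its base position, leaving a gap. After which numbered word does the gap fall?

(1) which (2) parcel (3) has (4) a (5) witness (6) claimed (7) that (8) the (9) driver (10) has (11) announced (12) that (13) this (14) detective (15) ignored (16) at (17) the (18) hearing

15

The displaced element is "which parcel" (word 2).
It is linked across 2 clause boundaries (that → that).
It functions as the direct object of "ignored", so the gap sits immediately after word 15 ("ignored").
Base order: A witness has claimed that the driver has announced that this detective ignored which parcel at the hearing.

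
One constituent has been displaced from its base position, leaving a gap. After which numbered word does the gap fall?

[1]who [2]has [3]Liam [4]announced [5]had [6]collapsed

4

The displaced element is "who" (word 1).
It is linked across 1 clause boundary (Ø).
It functions as the subject of "collapsed", so the gap sits immediately after word 4 ("announced").
Base order: Liam has announced that who had collapsed.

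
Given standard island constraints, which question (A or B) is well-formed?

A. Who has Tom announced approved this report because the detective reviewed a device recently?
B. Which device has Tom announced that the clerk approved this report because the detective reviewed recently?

A

In B, the wh-phrase is extracted from inside an adjunct island (introduced by "because"), which blocks movement.
In A, the extraction path crosses only that-complement boundaries, which are transparent.
So A is grammatical.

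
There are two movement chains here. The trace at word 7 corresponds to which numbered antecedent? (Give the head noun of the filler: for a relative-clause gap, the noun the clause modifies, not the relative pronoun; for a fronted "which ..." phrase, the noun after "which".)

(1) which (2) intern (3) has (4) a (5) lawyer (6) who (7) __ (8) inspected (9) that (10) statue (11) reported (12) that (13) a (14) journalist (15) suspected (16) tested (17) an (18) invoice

The marked gap is inside the relative clause, the subject of "inspected".
Its filler is the head noun "lawyer" (via "who"), at word 5.
(The other dependency links word 2 to a gap after word 15.)

5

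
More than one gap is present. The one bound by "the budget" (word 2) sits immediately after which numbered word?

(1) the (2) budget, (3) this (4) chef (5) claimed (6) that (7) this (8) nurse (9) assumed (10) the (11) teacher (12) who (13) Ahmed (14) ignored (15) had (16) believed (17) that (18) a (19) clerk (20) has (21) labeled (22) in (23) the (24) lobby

The displaced element is "the budget" (word 2).
It is linked across 3 clause boundaries (that → Ø → that).
It functions as the direct object of "labeled", so the gap sits immediately after word 21 ("labeled").
Base order: This chef claimed that this nurse assumed the teacher who Ahmed ignored had believed that a clerk has labeled the budget in the lobby.

21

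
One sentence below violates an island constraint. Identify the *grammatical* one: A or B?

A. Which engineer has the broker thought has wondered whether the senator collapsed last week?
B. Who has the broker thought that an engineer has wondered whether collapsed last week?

In B, the wh-phrase is extracted from inside a wh-island (introduced by "whether"), which blocks movement.
In A, the extraction path crosses only that-complement boundaries, which are transparent.
So A is grammatical.

A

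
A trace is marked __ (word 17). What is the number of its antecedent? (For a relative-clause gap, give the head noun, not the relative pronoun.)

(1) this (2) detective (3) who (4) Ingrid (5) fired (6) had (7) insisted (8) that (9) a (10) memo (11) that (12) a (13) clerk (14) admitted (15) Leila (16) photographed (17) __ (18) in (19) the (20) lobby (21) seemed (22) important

The gap at 17 is the object of "photographed", inside a relative clause.
The relative pronoun is "that" (word 11); it is bound by the head noun immediately before it.
Its filler is the head noun "memo", at word 10.

10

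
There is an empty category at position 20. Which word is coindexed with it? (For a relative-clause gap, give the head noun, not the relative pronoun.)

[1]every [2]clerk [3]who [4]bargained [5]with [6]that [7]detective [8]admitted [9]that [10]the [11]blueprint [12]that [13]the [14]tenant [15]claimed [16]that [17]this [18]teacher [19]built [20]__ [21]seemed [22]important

11

The gap at 20 is the object of "built", inside a relative clause.
The relative pronoun is "that" (word 12); it is bound by the head noun immediately before it.
Its filler is the head noun "blueprint", at word 11.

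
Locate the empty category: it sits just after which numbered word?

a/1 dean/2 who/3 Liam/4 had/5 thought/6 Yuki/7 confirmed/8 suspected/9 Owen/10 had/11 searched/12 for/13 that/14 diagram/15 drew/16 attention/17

8

The displaced element is "a dean" (word 2).
It is linked across 2 clause boundaries (Ø → Ø).
It functions as the subject of "suspected", so the gap sits immediately after word 8 ("confirmed").
Base order: Liam had thought Yuki confirmed that a dean suspected Owen had searched for that diagram.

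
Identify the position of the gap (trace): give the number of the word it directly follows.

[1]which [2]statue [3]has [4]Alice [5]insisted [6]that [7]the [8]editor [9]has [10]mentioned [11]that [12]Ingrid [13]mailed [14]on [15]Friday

13

The displaced element is "which statue" (word 2).
It is linked across 2 clause boundaries (that → that).
It functions as the direct object of "mailed", so the gap sits immediately after word 13 ("mailed").
Base order: Alice has insisted that the editor has mentioned that Ingrid mailed which statue on Friday.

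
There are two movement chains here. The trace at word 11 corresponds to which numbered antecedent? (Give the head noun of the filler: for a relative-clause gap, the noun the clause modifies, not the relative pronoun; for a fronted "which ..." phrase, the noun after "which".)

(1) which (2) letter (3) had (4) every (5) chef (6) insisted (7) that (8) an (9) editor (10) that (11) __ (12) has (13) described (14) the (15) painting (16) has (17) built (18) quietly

9

The marked gap is inside the relative clause, the subject of "described".
Its filler is the head noun "editor" (via "that"), at word 9.
(The other dependency links word 2 to a gap after word 17.)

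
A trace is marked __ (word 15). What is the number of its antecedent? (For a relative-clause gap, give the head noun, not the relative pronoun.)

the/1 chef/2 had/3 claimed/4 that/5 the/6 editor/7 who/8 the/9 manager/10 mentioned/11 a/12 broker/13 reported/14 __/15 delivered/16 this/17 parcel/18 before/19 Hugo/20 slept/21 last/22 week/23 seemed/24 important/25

The gap at 15 is the subject of "delivered", inside a relative clause.
The relative pronoun is "who" (word 8); it is bound by the head noun immediately before it.
Its filler is the head noun "editor", at word 7.

7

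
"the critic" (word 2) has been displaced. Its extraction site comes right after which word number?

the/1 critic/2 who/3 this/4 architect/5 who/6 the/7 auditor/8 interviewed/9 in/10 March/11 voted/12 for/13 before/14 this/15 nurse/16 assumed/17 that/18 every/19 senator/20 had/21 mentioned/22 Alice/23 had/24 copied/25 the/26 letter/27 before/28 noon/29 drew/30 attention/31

The displaced element is "the critic" (word 2).
It functions as the object of the preposition "for" of "voted", so the gap sits immediately after word 13 ("for").
Base order: This architect who the auditor interviewed in March voted for the critic before this nurse assumed that every senator had mentioned Alice had copied the letter before noon.

13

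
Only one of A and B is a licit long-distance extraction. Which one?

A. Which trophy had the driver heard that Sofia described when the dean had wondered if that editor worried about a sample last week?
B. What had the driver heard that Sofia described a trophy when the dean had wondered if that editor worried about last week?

A

In B, the wh-phrase is extracted from inside an adjunct island (introduced by "when"), which blocks movement.
In A, the extraction path crosses only that-complement boundaries, which are transparent.
So A is grammatical.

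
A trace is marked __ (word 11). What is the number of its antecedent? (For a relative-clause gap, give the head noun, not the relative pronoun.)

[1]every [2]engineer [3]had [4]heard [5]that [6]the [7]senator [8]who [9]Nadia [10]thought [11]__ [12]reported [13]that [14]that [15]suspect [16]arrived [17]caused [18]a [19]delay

7

The gap at 11 is the subject of "reported", inside a relative clause.
The relative pronoun is "who" (word 8); it is bound by the head noun immediately before it.
Its filler is the head noun "senator", at word 7.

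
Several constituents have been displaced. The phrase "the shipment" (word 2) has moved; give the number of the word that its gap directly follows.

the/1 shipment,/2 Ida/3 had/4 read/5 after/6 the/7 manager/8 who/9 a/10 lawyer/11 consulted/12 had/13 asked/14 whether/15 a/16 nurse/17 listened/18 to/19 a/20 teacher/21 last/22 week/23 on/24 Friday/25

5

The displaced element is "the shipment" (word 2).
It functions as the direct object of "read", so the gap sits immediately after word 5 ("read").
Base order: Ida had read the shipment after the manager who a lawyer consulted had asked whether a nurse listened to a teacher last week on Friday.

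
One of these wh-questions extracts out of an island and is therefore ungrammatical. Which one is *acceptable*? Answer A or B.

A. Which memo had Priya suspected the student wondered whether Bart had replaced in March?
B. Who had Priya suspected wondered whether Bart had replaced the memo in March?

In A, the wh-phrase is extracted from inside a wh-island (introduced by "whether"), which blocks movement.
In B, the extraction path crosses only that-complement boundaries, which are transparent.
So B is grammatical.

B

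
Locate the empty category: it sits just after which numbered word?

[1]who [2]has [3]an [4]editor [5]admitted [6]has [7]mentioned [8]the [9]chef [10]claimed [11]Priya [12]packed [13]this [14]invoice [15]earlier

5

The displaced element is "who" (word 1).
It is linked across 1 clause boundary (Ø).
It functions as the subject of "mentioned", so the gap sits immediately after word 5 ("admitted").
Base order: An editor has admitted that who has mentioned the chef claimed Priya packed this invoice earlier.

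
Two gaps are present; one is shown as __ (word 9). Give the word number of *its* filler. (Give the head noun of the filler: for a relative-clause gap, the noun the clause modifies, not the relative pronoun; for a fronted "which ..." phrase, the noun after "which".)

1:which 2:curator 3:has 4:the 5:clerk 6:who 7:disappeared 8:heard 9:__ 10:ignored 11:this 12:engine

The marked gap is the subject of "ignored".
Its filler is the fronted wh-phrase "which curator", at word 2.
(The other dependency links word 5 to a gap after word 6.)

2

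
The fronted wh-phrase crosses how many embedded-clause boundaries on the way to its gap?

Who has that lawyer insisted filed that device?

1

"who" is extracted from the subject of "filed".
Boundaries crossed, outermost first: [Ø] — 1 in total.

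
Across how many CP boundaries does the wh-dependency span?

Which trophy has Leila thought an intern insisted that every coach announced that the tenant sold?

3

"which trophy" is extracted from the object of "sold".
Boundaries crossed, outermost first: [Ø], [that], [that] — 3 in total.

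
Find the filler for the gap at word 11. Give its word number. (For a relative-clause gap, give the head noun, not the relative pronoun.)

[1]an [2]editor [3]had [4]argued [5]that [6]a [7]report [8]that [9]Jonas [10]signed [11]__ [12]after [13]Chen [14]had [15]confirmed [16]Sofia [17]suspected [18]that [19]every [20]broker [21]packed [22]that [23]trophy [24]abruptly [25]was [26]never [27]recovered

The gap at 11 is the object of "signed", inside a relative clause.
The relative pronoun is "that" (word 8); it is bound by the head noun immediately before it.
Its filler is the head noun "report", at word 7.

7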